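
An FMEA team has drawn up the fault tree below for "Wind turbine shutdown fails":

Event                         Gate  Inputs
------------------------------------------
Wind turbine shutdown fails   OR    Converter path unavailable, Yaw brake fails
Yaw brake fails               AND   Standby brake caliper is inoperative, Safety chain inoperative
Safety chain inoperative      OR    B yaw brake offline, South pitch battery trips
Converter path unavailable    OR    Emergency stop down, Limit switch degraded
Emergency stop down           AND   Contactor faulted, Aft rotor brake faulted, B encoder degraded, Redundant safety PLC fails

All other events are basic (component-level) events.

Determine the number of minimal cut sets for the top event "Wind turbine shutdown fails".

Emergency stop down [AND]: one cut set from each child combined → 1 × 1 × 1 × 1 = 1 cut set(s).
Converter path unavailable [OR]: union of children's cut sets → 2 cut set(s).
Safety chain inoperative [OR]: union of children's cut sets → 2 cut set(s).
Yaw brake fails [AND]: one cut set from each child combined → 1 × 2 = 2 cut set(s).
Wind turbine shutdown fails [OR]: union of children's cut sets → 4 cut set(s).
Minimal cut sets: {Aft rotor brake faulted, B encoder degraded, Contactor faulted, Redundant safety PLC fails}; {Limit switch degraded}; {B yaw brake offline, Standby brake caliper is inoperative}; {South pitch battery trips, Standby brake caliper is inoperative}.

4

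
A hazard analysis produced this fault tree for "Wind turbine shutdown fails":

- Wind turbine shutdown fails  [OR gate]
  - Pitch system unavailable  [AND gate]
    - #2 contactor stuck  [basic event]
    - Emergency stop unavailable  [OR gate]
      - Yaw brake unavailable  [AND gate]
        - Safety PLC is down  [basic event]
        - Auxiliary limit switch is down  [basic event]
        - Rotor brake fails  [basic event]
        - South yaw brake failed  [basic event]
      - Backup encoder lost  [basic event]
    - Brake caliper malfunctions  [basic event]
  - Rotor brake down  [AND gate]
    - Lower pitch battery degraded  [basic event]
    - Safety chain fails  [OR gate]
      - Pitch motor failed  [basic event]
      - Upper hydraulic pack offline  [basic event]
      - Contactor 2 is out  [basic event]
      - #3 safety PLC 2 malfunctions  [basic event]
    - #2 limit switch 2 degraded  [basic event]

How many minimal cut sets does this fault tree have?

Yaw brake unavailable [AND]: one cut set from each child combined → 1 × 1 × 1 × 1 = 1 cut set(s).
Emergency stop unavailable [OR]: union of children's cut sets → 2 cut set(s).
Pitch system unavailable [AND]: one cut set from each child combined → 1 × 2 × 1 = 2 cut set(s).
Safety chain fails [OR]: union of children's cut sets → 4 cut set(s).
Rotor brake down [AND]: one cut set from each child combined → 1 × 4 × 1 = 4 cut set(s).
Wind turbine shutdown fails [OR]: union of children's cut sets → 6 cut set(s).
Minimal cut sets: {#2 contactor stuck, Auxiliary limit switch is down, Brake caliper malfunctions, Rotor brake fails, Safety PLC is down, South yaw brake failed}; {#2 contactor stuck, Backup encoder lost, Brake caliper malfunctions}; {#2 limit switch 2 degraded, Lower pitch battery degraded, Pitch motor failed}; {#2 limit switch 2 degraded, Lower pitch battery degraded, Upper hydraulic pack offline}; {#2 limit switch 2 degraded, Contactor 2 is out, Lower pitch battery degraded}; {#2 limit switch 2 degraded, #3 safety PLC 2 malfunctions, Lower pitch battery degraded}.

6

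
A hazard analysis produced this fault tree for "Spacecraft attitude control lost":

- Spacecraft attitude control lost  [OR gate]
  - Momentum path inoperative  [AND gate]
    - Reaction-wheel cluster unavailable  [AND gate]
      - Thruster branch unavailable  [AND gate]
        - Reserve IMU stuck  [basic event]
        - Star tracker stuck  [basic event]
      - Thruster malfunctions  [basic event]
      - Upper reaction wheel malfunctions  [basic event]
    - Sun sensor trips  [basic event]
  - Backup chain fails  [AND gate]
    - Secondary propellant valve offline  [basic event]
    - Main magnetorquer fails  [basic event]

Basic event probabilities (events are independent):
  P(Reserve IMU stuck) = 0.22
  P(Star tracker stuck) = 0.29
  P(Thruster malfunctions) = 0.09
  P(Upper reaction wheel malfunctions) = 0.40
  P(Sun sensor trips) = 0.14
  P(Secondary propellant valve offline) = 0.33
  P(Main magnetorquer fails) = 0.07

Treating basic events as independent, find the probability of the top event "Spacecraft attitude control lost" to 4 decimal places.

0.0234

P(Thruster branch unavailable) [AND] = 0.22 × 0.29 = 0.063800
P(Reaction-wheel cluster unavailable) [AND] = 0.063800 × 0.09 × 0.40 = 0.002297
P(Momentum path inoperative) [AND] = 0.002297 × 0.14 = 0.000322
P(Backup chain fails) [AND] = 0.33 × 0.07 = 0.023100
P(Spacecraft attitude control lost) [OR] = 1 − (1−0.000322) × (1−0.023100) = 0.023415
Rounded to 4 decimal places: P(Spacecraft attitude control lost) ≈ 0.0234.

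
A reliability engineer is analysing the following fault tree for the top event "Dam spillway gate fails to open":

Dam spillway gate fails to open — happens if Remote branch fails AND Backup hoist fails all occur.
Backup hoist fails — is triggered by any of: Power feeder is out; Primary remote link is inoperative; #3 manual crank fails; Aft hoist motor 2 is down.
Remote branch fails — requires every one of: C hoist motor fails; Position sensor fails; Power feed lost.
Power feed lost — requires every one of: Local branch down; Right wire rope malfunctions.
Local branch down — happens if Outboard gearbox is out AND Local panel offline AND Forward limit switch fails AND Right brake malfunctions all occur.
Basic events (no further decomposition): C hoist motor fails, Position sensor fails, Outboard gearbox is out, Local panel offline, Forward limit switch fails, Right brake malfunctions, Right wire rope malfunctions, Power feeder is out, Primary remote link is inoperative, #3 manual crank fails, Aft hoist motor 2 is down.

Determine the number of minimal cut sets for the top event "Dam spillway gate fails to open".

4

Local branch down [AND]: one cut set from each child combined → 1 × 1 × 1 × 1 = 1 cut set(s).
Power feed lost [AND]: one cut set from each child combined → 1 × 1 = 1 cut set(s).
Remote branch fails [AND]: one cut set from each child combined → 1 × 1 × 1 = 1 cut set(s).
Backup hoist fails [OR]: union of children's cut sets → 4 cut set(s).
Dam spillway gate fails to open [AND]: one cut set from each child combined → 1 × 4 = 4 cut set(s).
Minimal cut sets: {C hoist motor fails, Forward limit switch fails, Local panel offline, Outboard gearbox is out, Position sensor fails, Power feeder is out, Right brake malfunctions, Right wire rope malfunctions}; {C hoist motor fails, Forward limit switch fails, Local panel offline, Outboard gearbox is out, Position sensor fails, Primary remote link is inoperative, Right brake malfunctions, Right wire rope malfunctions}; {#3 manual crank fails, C hoist motor fails, Forward limit switch fails, Local panel offline, Outboard gearbox is out, Position sensor fails, Right brake malfunctions, Right wire rope malfunctions}; {Aft hoist motor 2 is down, C hoist motor fails, Forward limit switch fails, Local panel offline, Outboard gearbox is out, Position sensor fails, Right brake malfunctions, Right wire rope malfunctions}.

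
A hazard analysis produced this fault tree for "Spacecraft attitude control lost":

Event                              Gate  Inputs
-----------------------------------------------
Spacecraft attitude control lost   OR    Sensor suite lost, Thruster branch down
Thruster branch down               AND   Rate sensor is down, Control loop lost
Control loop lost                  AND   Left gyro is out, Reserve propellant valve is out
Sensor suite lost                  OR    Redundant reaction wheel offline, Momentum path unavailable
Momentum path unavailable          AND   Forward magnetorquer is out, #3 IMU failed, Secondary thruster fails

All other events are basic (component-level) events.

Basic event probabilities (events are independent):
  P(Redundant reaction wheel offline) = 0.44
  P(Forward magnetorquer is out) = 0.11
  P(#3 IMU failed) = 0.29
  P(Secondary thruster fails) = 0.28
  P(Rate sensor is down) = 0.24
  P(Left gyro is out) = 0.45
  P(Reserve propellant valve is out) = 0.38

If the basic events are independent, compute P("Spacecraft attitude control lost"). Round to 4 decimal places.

0.4678

P(Momentum path unavailable) [AND] = 0.11 × 0.29 × 0.28 = 0.008932
P(Sensor suite lost) [OR] = 1 − (1−0.44) × (1−0.008932) = 0.445002
P(Control loop lost) [AND] = 0.45 × 0.38 = 0.171000
P(Thruster branch down) [AND] = 0.24 × 0.171000 = 0.041040
P(Spacecraft attitude control lost) [OR] = 1 − (1−0.445002) × (1−0.041040) = 0.467779
Rounded to 4 decimal places: P(Spacecraft attitude control lost) ≈ 0.4678.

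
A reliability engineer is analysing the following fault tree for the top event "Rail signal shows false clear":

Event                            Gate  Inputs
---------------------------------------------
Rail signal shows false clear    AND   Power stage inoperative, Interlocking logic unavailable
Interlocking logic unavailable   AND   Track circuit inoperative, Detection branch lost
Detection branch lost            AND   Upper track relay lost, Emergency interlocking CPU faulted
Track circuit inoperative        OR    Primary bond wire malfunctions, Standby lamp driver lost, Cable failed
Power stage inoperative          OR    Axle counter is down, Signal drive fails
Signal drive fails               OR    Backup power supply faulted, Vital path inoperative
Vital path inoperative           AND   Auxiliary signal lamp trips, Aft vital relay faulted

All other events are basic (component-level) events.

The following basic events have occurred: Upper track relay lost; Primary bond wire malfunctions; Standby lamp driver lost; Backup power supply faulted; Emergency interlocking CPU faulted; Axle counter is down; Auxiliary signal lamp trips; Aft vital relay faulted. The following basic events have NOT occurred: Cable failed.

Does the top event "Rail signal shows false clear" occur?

Vital path inoperative [AND]: Auxiliary signal lamp trips=occurs, Aft vital relay faulted=occurs → all inputs occur → occurs.
Signal drive fails [OR]: Backup power supply faulted=occurs, Vital path inoperative=occurs → at least one input occurs → occurs.
Power stage inoperative [OR]: Axle counter is down=occurs, Signal drive fails=occurs → at least one input occurs → occurs.
Track circuit inoperative [OR]: Primary bond wire malfunctions=occurs, Standby lamp driver lost=occurs, Cable failed=not → at least one input occurs → occurs.
Detection branch lost [AND]: Upper track relay lost=occurs, Emergency interlocking CPU faulted=occurs → all inputs occur → occurs.
Interlocking logic unavailable [AND]: Track circuit inoperative=occurs, Detection branch lost=occurs → all inputs occur → occurs.
Rail signal shows false clear [AND]: Power stage inoperative=occurs, Interlocking logic unavailable=occurs → all inputs occur → occurs.

Yes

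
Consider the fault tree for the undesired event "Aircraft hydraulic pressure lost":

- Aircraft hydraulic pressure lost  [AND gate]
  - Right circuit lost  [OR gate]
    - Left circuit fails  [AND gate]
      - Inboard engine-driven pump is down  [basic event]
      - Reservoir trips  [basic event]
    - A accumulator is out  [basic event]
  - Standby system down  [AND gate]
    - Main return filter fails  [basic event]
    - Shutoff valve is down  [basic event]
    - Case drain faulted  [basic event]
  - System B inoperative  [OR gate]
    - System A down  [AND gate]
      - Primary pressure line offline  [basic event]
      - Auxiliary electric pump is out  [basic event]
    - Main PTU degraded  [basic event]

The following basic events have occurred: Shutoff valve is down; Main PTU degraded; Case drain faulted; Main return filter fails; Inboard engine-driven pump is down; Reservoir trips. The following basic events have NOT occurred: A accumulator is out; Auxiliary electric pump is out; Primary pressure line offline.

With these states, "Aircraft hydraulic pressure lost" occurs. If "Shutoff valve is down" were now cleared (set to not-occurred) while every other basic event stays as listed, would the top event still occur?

Counterfactual: set "Shutoff valve is down" to not occurred.
Left circuit fails [AND]: Inboard engine-driven pump is down=occurs, Reservoir trips=occurs → all inputs occur → occurs.
Right circuit lost [OR]: Left circuit fails=occurs, A accumulator is out=not → at least one input occurs → occurs.
Standby system down [AND]: Main return filter fails=occurs, Shutoff valve is down=not, Case drain faulted=occurs → not all inputs occur → does not occur.
System A down [AND]: Primary pressure line offline=not, Auxiliary electric pump is out=not → not all inputs occur → does not occur.
System B inoperative [OR]: System A down=not, Main PTU degraded=occurs → at least one input occurs → occurs.
Aircraft hydraulic pressure lost [AND]: Right circuit lost=occurs, Standby system down=not, System B inoperative=occurs → not all inputs occur → does not occur.

No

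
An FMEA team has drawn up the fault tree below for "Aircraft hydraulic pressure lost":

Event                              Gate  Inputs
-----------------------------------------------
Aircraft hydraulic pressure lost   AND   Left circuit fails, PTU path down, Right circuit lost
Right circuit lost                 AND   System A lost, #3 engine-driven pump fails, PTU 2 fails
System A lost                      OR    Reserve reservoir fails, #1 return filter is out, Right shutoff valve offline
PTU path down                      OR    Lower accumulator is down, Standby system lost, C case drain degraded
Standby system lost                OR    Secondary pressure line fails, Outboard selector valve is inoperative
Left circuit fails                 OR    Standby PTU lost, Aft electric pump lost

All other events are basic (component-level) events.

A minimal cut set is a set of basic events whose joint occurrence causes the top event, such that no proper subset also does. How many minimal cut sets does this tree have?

24

Left circuit fails [OR]: union of children's cut sets → 2 cut set(s).
Standby system lost [OR]: union of children's cut sets → 2 cut set(s).
PTU path down [OR]: union of children's cut sets → 4 cut set(s).
System A lost [OR]: union of children's cut sets → 3 cut set(s).
Right circuit lost [AND]: one cut set from each child combined → 3 × 1 × 1 = 3 cut set(s).
Aircraft hydraulic pressure lost [AND]: one cut set from each child combined → 2 × 4 × 3 = 24 cut set(s).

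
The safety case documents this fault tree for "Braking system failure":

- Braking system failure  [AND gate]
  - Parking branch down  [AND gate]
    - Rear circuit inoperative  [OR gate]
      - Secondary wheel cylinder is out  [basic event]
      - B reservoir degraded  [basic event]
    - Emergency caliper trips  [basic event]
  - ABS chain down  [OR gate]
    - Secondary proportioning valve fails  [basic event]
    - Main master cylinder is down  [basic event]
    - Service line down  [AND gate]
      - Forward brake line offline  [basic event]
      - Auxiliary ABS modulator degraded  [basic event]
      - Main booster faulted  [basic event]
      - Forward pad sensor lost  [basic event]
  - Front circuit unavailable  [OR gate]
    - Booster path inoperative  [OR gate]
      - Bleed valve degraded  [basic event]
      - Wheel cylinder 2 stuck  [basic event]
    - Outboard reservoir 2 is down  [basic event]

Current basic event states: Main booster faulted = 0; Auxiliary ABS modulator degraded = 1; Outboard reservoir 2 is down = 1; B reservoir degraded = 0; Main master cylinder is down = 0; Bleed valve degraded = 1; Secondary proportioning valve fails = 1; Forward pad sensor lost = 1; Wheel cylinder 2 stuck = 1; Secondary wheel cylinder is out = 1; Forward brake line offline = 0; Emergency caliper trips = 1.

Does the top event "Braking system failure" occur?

Rear circuit inoperative [OR]: Secondary wheel cylinder is out=occurs, B reservoir degraded=not → at least one input occurs → occurs.
Parking branch down [AND]: Rear circuit inoperative=occurs, Emergency caliper trips=occurs → all inputs occur → occurs.
Service line down [AND]: Forward brake line offline=not, Auxiliary ABS modulator degraded=occurs, Main booster faulted=not, Forward pad sensor lost=occurs → not all inputs occur → does not occur.
ABS chain down [OR]: Secondary proportioning valve fails=occurs, Main master cylinder is down=not, Service line down=not → at least one input occurs → occurs.
Booster path inoperative [OR]: Bleed valve degraded=occurs, Wheel cylinder 2 stuck=occurs → at least one input occurs → occurs.
Front circuit unavailable [OR]: Booster path inoperative=occurs, Outboard reservoir 2 is down=occurs → at least one input occurs → occurs.
Braking system failure [AND]: Parking branch down=occurs, ABS chain down=occurs, Front circuit unavailable=occurs → all inputs occur → occurs.

Yes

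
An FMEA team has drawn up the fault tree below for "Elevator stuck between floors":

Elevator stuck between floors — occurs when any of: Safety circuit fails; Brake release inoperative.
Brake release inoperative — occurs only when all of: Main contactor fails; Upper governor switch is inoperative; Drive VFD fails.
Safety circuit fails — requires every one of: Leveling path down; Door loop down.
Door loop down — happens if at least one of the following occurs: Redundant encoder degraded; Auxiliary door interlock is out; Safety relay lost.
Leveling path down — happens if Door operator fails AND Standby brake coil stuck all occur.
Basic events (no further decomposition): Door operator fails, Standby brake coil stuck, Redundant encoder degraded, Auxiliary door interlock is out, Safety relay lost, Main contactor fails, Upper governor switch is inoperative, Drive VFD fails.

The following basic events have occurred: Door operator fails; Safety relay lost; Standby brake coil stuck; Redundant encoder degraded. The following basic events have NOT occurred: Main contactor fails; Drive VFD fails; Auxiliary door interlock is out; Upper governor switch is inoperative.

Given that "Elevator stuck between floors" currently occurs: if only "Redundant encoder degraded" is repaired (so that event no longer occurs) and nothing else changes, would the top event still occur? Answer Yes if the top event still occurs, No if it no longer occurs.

Yes

Counterfactual: set "Redundant encoder degraded" to not occurred.
Leveling path down [AND]: Door operator fails=occurs, Standby brake coil stuck=occurs → all inputs occur → occurs.
Door loop down [OR]: Redundant encoder degraded=not, Auxiliary door interlock is out=not, Safety relay lost=occurs → at least one input occurs → occurs.
Safety circuit fails [AND]: Leveling path down=occurs, Door loop down=occurs → all inputs occur → occurs.
Brake release inoperative [AND]: Main contactor fails=not, Upper governor switch is inoperative=not, Drive VFD fails=not → not all inputs occur → does not occur.
Elevator stuck between floors [OR]: Safety circuit fails=occurs, Brake release inoperative=not → at least one input occurs → occurs.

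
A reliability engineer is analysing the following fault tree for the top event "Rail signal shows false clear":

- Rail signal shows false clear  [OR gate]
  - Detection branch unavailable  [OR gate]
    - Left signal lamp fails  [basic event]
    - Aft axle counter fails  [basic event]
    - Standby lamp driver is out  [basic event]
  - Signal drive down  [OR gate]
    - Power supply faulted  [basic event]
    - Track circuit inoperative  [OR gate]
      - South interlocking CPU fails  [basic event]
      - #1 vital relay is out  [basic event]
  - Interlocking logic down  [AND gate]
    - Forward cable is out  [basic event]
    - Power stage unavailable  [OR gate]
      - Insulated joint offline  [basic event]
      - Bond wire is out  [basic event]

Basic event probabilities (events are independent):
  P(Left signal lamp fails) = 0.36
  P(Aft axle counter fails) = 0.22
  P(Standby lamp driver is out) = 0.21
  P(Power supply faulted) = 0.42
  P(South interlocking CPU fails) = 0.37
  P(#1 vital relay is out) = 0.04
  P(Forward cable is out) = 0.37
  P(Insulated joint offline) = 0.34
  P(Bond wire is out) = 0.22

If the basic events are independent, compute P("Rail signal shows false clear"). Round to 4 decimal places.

0.8865

P(Detection branch unavailable) [OR] = 1 − (1−0.36) × (1−0.22) × (1−0.21) = 0.605632
P(Track circuit inoperative) [OR] = 1 − (1−0.37) × (1−0.04) = 0.395200
P(Signal drive down) [OR] = 1 − (1−0.42) × (1−0.395200) = 0.649216
P(Power stage unavailable) [OR] = 1 − (1−0.34) × (1−0.22) = 0.485200
P(Interlocking logic down) [AND] = 0.37 × 0.485200 = 0.179524
P(Rail signal shows false clear) [OR] = 1 − (1−0.605632) × (1−0.649216) × (1−0.179524) = 0.886497
Rounded to 4 decimal places: P(Rail signal shows false clear) ≈ 0.8865.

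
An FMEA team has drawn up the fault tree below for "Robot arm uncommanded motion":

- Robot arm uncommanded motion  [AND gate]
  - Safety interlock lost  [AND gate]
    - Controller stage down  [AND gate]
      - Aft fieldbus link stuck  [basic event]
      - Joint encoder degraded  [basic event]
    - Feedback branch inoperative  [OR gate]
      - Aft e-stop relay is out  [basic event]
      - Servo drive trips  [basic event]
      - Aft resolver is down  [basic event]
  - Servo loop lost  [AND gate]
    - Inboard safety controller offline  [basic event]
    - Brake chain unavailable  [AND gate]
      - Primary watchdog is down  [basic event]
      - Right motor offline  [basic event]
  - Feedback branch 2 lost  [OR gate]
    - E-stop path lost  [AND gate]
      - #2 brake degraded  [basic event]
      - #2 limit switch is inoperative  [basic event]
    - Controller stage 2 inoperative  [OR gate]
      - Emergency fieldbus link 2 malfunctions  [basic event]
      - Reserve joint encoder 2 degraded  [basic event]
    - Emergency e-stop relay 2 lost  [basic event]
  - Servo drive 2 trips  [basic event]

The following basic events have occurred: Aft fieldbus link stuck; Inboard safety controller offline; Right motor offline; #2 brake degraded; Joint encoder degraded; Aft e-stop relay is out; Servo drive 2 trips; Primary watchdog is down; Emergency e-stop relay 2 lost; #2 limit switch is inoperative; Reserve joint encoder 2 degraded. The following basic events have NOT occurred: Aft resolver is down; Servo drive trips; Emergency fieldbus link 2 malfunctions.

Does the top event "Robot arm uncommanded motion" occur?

Controller stage down [AND]: Aft fieldbus link stuck=occurs, Joint encoder degraded=occurs → all inputs occur → occurs.
Feedback branch inoperative [OR]: Aft e-stop relay is out=occurs, Servo drive trips=not, Aft resolver is down=not → at least one input occurs → occurs.
Safety interlock lost [AND]: Controller stage down=occurs, Feedback branch inoperative=occurs → all inputs occur → occurs.
Brake chain unavailable [AND]: Primary watchdog is down=occurs, Right motor offline=occurs → all inputs occur → occurs.
Servo loop lost [AND]: Inboard safety controller offline=occurs, Brake chain unavailable=occurs → all inputs occur → occurs.
E-stop path lost [AND]: #2 brake degraded=occurs, #2 limit switch is inoperative=occurs → all inputs occur → occurs.
Controller stage 2 inoperative [OR]: Emergency fieldbus link 2 malfunctions=not, Reserve joint encoder 2 degraded=occurs → at least one input occurs → occurs.
Feedback branch 2 lost [OR]: E-stop path lost=occurs, Controller stage 2 inoperative=occurs, Emergency e-stop relay 2 lost=occurs → at least one input occurs → occurs.
Robot arm uncommanded motion [AND]: Safety interlock lost=occurs, Servo loop lost=occurs, Feedback branch 2 lost=occurs, Servo drive 2 trips=occurs → all inputs occur → occurs.

Yes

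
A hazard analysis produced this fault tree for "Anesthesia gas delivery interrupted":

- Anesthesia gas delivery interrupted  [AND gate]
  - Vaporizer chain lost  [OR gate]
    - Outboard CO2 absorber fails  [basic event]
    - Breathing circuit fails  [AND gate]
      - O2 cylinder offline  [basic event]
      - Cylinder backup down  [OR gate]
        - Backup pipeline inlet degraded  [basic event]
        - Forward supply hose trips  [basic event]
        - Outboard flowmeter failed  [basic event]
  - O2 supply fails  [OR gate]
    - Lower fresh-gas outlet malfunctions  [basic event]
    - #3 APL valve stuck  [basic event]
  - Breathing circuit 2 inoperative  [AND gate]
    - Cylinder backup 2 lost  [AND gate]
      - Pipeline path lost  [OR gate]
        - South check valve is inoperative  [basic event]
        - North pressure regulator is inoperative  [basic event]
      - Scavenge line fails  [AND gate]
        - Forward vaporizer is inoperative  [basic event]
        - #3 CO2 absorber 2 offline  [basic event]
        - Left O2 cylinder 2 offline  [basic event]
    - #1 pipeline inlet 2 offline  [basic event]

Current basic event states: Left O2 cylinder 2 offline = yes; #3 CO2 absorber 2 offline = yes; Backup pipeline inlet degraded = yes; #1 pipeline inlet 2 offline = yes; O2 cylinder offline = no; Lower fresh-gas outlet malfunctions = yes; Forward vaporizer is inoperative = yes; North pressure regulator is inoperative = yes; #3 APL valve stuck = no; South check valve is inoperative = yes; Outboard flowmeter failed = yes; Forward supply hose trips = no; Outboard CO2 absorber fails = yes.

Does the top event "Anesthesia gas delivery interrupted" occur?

Yes

Cylinder backup down [OR]: Backup pipeline inlet degraded=occurs, Forward supply hose trips=not, Outboard flowmeter failed=occurs → at least one input occurs → occurs.
Breathing circuit fails [AND]: O2 cylinder offline=not, Cylinder backup down=occurs → not all inputs occur → does not occur.
Vaporizer chain lost [OR]: Outboard CO2 absorber fails=occurs, Breathing circuit fails=not → at least one input occurs → occurs.
O2 supply fails [OR]: Lower fresh-gas outlet malfunctions=occurs, #3 APL valve stuck=not → at least one input occurs → occurs.
Pipeline path lost [OR]: South check valve is inoperative=occurs, North pressure regulator is inoperative=occurs → at least one input occurs → occurs.
Scavenge line fails [AND]: Forward vaporizer is inoperative=occurs, #3 CO2 absorber 2 offline=occurs, Left O2 cylinder 2 offline=occurs → all inputs occur → occurs.
Cylinder backup 2 lost [AND]: Pipeline path lost=occurs, Scavenge line fails=occurs → all inputs occur → occurs.
Breathing circuit 2 inoperative [AND]: Cylinder backup 2 lost=occurs, #1 pipeline inlet 2 offline=occurs → all inputs occur → occurs.
Anesthesia gas delivery interrupted [AND]: Vaporizer chain lost=occurs, O2 supply fails=occurs, Breathing circuit 2 inoperative=occurs → all inputs occur → occurs.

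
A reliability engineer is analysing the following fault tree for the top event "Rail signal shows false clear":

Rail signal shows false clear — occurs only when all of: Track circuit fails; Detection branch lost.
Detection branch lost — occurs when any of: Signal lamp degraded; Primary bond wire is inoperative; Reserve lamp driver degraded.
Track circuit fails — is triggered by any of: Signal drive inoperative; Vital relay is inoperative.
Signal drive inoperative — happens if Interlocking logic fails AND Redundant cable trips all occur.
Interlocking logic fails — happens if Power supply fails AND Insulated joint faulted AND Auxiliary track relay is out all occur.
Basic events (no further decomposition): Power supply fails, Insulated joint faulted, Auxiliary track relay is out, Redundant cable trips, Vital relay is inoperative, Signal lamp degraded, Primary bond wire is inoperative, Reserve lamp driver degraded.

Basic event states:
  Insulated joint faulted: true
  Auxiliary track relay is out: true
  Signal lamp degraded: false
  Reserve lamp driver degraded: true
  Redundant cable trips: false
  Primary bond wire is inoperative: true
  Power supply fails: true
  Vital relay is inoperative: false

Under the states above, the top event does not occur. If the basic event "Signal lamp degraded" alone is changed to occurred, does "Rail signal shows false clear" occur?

Counterfactual: set "Signal lamp degraded" to occurred.
Interlocking logic fails [AND]: Power supply fails=occurs, Insulated joint faulted=occurs, Auxiliary track relay is out=occurs → all inputs occur → occurs.
Signal drive inoperative [AND]: Interlocking logic fails=occurs, Redundant cable trips=not → not all inputs occur → does not occur.
Track circuit fails [OR]: Signal drive inoperative=not, Vital relay is inoperative=not → no input occurs → does not occur.
Detection branch lost [OR]: Signal lamp degraded=occurs, Primary bond wire is inoperative=occurs, Reserve lamp driver degraded=occurs → at least one input occurs → occurs.
Rail signal shows false clear [AND]: Track circuit fails=not, Detection branch lost=occurs → not all inputs occur → does not occur.

No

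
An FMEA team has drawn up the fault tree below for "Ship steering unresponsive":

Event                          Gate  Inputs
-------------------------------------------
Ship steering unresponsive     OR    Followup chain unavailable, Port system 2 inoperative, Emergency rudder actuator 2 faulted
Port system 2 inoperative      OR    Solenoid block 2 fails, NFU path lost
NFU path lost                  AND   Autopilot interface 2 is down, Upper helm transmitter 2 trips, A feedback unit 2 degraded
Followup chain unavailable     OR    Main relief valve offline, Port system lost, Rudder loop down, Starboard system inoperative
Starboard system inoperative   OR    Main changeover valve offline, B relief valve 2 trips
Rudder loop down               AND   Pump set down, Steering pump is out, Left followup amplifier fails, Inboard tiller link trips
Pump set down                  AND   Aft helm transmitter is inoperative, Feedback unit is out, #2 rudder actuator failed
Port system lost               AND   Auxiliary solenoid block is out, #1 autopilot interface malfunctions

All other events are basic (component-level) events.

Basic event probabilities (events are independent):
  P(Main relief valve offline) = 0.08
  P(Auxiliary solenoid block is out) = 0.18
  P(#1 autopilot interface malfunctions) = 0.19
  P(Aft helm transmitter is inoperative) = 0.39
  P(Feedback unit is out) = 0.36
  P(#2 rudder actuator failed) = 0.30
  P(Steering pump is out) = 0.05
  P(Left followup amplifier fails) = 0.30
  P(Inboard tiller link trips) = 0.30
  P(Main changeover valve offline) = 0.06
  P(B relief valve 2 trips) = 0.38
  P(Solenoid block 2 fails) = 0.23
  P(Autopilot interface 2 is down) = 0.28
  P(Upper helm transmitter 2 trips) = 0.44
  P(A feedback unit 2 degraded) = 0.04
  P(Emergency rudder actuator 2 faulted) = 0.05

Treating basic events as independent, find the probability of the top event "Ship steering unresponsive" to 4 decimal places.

P(Port system lost) [AND] = 0.18 × 0.19 = 0.034200
P(Pump set down) [AND] = 0.39 × 0.36 × 0.30 = 0.042120
P(Rudder loop down) [AND] = 0.042120 × 0.05 × 0.30 × 0.30 = 0.000190
P(Starboard system inoperative) [OR] = 1 − (1−0.06) × (1−0.38) = 0.417200
P(Followup chain unavailable) [OR] = 1 − (1−0.08) × (1−0.034200) × (1−0.000190) × (1−0.417200) = 0.482260
P(NFU path lost) [AND] = 0.28 × 0.44 × 0.04 = 0.004928
P(Port system 2 inoperative) [OR] = 1 − (1−0.23) × (1−0.004928) = 0.233795
P(Ship steering unresponsive) [OR] = 1 − (1−0.482260) × (1−0.233795) × (1−0.05) = 0.623140
Rounded to 4 decimal places: P(Ship steering unresponsive) ≈ 0.6231.

0.6231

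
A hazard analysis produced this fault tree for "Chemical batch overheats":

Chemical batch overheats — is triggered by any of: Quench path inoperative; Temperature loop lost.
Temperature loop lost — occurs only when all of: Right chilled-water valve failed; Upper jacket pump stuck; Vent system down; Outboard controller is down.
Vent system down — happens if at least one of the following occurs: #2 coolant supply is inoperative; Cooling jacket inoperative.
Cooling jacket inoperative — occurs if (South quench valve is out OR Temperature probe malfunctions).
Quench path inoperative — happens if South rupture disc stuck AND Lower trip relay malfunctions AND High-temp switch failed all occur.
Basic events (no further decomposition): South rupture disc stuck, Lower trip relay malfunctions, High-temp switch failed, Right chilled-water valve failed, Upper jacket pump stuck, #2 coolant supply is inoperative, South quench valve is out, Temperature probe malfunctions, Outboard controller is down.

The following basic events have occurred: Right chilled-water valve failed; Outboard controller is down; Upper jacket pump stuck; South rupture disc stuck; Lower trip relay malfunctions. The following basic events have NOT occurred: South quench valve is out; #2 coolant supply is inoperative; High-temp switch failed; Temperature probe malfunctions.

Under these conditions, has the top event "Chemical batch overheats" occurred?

Quench path inoperative [AND]: South rupture disc stuck=occurs, Lower trip relay malfunctions=occurs, High-temp switch failed=not → not all inputs occur → does not occur.
Cooling jacket inoperative [OR]: South quench valve is out=not, Temperature probe malfunctions=not → no input occurs → does not occur.
Vent system down [OR]: #2 coolant supply is inoperative=not, Cooling jacket inoperative=not → no input occurs → does not occur.
Temperature loop lost [AND]: Right chilled-water valve failed=occurs, Upper jacket pump stuck=occurs, Vent system down=not, Outboard controller is down=occurs → not all inputs occur → does not occur.
Chemical batch overheats [OR]: Quench path inoperative=not, Temperature loop lost=not → no input occurs → does not occur.

No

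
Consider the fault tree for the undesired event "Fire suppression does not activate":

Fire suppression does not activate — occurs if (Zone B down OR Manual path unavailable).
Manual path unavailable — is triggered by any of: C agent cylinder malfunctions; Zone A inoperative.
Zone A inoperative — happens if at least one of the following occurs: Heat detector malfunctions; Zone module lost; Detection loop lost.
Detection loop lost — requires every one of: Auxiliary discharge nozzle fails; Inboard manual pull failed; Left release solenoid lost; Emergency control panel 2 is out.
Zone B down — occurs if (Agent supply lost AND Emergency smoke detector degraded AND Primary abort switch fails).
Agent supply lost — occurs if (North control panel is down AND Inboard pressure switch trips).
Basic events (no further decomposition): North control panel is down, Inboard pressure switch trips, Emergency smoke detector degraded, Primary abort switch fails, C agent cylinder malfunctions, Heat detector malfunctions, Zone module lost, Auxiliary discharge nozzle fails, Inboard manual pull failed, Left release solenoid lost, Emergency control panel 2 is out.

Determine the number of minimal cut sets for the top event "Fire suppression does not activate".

Agent supply lost [AND]: one cut set from each child combined → 1 × 1 = 1 cut set(s).
Zone B down [AND]: one cut set from each child combined → 1 × 1 × 1 = 1 cut set(s).
Detection loop lost [AND]: one cut set from each child combined → 1 × 1 × 1 × 1 = 1 cut set(s).
Zone A inoperative [OR]: union of children's cut sets → 3 cut set(s).
Manual path unavailable [OR]: union of children's cut sets → 4 cut set(s).
Fire suppression does not activate [OR]: union of children's cut sets → 5 cut set(s).
Minimal cut sets: {Emergency smoke detector degraded, Inboard pressure switch trips, North control panel is down, Primary abort switch fails}; {C agent cylinder malfunctions}; {Heat detector malfunctions}; {Zone module lost}; {Auxiliary discharge nozzle fails, Emergency control panel 2 is out, Inboard manual pull failed, Left release solenoid lost}.

5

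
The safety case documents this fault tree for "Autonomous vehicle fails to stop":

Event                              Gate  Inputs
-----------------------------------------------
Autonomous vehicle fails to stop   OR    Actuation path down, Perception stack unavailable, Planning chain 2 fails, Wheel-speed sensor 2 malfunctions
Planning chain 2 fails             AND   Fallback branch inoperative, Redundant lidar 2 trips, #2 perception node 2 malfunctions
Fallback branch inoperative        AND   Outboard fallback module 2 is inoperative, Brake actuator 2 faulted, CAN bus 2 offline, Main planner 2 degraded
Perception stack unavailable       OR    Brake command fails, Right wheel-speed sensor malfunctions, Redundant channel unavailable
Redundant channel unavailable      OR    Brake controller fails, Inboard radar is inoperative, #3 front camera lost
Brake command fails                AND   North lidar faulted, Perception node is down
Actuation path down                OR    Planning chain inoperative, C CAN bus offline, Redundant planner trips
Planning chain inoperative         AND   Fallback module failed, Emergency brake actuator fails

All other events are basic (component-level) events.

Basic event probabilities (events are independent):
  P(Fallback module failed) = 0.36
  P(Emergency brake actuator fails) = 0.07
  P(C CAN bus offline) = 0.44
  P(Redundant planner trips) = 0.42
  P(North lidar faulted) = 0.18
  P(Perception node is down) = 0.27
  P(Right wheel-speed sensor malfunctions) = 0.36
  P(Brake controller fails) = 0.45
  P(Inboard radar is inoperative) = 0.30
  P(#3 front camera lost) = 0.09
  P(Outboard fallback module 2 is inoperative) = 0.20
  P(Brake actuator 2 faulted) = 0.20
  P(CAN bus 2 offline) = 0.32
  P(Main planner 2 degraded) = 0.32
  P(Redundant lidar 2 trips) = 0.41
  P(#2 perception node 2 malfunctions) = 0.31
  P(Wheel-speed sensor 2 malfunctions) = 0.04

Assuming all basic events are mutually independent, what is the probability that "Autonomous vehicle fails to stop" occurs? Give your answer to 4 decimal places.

0.9352

P(Planning chain inoperative) [AND] = 0.36 × 0.07 = 0.025200
P(Actuation path down) [OR] = 1 − (1−0.025200) × (1−0.44) × (1−0.42) = 0.683385
P(Brake command fails) [AND] = 0.18 × 0.27 = 0.048600
P(Redundant channel unavailable) [OR] = 1 − (1−0.45) × (1−0.30) × (1−0.09) = 0.649650
P(Perception stack unavailable) [OR] = 1 − (1−0.048600) × (1−0.36) × (1−0.649650) = 0.786673
P(Fallback branch inoperative) [AND] = 0.20 × 0.20 × 0.32 × 0.32 = 0.004096
P(Planning chain 2 fails) [AND] = 0.004096 × 0.41 × 0.31 = 0.000521
P(Autonomous vehicle fails to stop) [OR] = 1 − (1−0.683385) × (1−0.786673) × (1−0.000521) × (1−0.04) = 0.935193
Rounded to 4 decimal places: P(Autonomous vehicle fails to stop) ≈ 0.9352.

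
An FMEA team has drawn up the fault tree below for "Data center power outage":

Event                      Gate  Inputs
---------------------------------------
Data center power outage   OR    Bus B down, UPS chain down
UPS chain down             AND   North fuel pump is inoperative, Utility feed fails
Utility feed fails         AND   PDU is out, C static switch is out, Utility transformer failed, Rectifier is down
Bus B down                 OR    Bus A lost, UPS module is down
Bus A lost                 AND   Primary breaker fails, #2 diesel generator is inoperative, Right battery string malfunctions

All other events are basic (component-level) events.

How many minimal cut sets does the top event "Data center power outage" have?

3

Bus A lost [AND]: one cut set from each child combined → 1 × 1 × 1 = 1 cut set(s).
Bus B down [OR]: union of children's cut sets → 2 cut set(s).
Utility feed fails [AND]: one cut set from each child combined → 1 × 1 × 1 × 1 = 1 cut set(s).
UPS chain down [AND]: one cut set from each child combined → 1 × 1 = 1 cut set(s).
Data center power outage [OR]: union of children's cut sets → 3 cut set(s).
Minimal cut sets: {#2 diesel generator is inoperative, Primary breaker fails, Right battery string malfunctions}; {UPS module is down}; {C static switch is out, North fuel pump is inoperative, PDU is out, Rectifier is down, Utility transformer failed}.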